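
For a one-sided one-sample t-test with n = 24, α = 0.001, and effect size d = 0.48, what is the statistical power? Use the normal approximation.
Power ≈ 0.23

Power calculation (one-sample t-test, normal approximation):
z_β = d · √n - z_α
z_β = 0.48 · √24 - 3.090
z_β = 0.48 · 4.899 - 3.090
z_β = -0.739

Power = Φ(z_β) = Φ(-0.739) ≈ 0.230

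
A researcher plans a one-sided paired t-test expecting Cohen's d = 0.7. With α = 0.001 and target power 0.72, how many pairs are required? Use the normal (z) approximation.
n = 28 pairs

Sample size formula (paired t-test, normal approximation):
n = ((z_α + z_β) / d)²

z_α = 3.090 (for α = 0.001, one-sided)
z_β = 0.583 (for power = 0.72)
d = 0.7

n = ((3.090 + 0.583) / 0.7)²
n = (5.247)²
n ≈ 27.53
Round up to the next whole number: n = 28 pairs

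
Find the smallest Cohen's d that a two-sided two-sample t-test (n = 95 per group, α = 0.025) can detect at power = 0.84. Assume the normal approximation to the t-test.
d ≈ 0.47

Minimum detectable effect (two-sample t-test, normal approximation):
d = (z_{α/2} + z_β) / √(n/2)
d = (2.241 + 0.994) / √(95/2)
d = 3.236 / 6.892
d ≈ 0.47

By Cohen's convention (0.2 small / 0.5 medium / 0.8 large): small effect.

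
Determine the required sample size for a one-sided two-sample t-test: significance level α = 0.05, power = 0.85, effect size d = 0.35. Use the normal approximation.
n = 118 per group

Sample size formula (two-sample t-test, normal approximation):
n = 2 · ((z_α + z_β) / d)²

z_α = 1.645 (for α = 0.05, one-sided)
z_β = 1.036 (for power = 0.85)
d = 0.35

n = 2 · ((1.645 + 1.036) / 0.35)²
n = 2 · (7.660)²
n ≈ 117.35
Round up to the next whole number: n = 118 per group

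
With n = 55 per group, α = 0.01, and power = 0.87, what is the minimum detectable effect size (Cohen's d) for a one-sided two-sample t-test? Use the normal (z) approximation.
d ≈ 0.66

Minimum detectable effect (two-sample t-test, normal approximation):
d = (z_α + z_β) / √(n/2)
d = (2.326 + 1.126) / √(55/2)
d = 3.453 / 5.244
d ≈ 0.66

By Cohen's convention (0.2 small / 0.5 medium / 0.8 large): medium effect.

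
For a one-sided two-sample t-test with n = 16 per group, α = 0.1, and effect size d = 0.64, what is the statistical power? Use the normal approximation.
Power ≈ 0.70

Power calculation (two-sample t-test, normal approximation):
z_β = d · √(n/2) - z_α
z_β = 0.64 · √(16/2) - 1.282
z_β = 0.64 · 2.828 - 1.282
z_β = 0.529

Power = Φ(z_β) = Φ(0.529) ≈ 0.701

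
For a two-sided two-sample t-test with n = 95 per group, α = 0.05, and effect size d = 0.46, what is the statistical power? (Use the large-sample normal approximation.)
Power ≈ 0.89

Power calculation (two-sample t-test, normal approximation):
z_β = d · √(n/2) - z_{α/2}
z_β = 0.46 · √(95/2) - 1.960
z_β = 0.46 · 6.892 - 1.960
z_β = 1.210

Power = Φ(z_β) = Φ(1.210) ≈ 0.887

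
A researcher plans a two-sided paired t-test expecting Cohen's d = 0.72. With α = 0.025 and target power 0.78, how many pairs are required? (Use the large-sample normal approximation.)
n = 18 pairs

Sample size formula (paired t-test, normal approximation):
n = ((z_{α/2} + z_β) / d)²

z_{α/2} = 2.241 (for α = 0.025, two-sided)
z_β = 0.772 (for power = 0.78)
d = 0.72

n = ((2.241 + 0.772) / 0.72)²
n = (4.185)²
n ≈ 17.51
Round up to the next whole number: n = 18 pairs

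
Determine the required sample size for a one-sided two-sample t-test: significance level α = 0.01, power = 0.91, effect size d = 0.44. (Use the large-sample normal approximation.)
n = 139 per group

Sample size formula (two-sample t-test, normal approximation):
n = 2 · ((z_α + z_β) / d)²

z_α = 2.326 (for α = 0.01, one-sided)
z_β = 1.341 (for power = 0.91)
d = 0.44

n = 2 · ((2.326 + 1.341) / 0.44)²
n = 2 · (8.334)²
n ≈ 138.91
Round up to the next whole number: n = 139 per group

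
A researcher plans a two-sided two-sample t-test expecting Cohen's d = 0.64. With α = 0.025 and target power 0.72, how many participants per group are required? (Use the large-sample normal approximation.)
n = 39 per group

Sample size formula (two-sample t-test, normal approximation):
n = 2 · ((z_{α/2} + z_β) / d)²

z_{α/2} = 2.241 (for α = 0.025, two-sided)
z_β = 0.583 (for power = 0.72)
d = 0.64

n = 2 · ((2.241 + 0.583) / 0.64)²
n = 2 · (4.413)²
n ≈ 38.95
Round up to the next whole number: n = 39 per group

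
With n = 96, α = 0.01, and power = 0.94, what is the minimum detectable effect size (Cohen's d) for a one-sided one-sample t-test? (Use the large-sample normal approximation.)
d ≈ 0.40

Minimum detectable effect (one-sample t-test, normal approximation):
d = (z_α + z_β) / √n
d = (2.326 + 1.555) / √96
d = 3.881 / 9.798
d ≈ 0.40

By Cohen's convention (0.2 small / 0.5 medium / 0.8 large): small effect.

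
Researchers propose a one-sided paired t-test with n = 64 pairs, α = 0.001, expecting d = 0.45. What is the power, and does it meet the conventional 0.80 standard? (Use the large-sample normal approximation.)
Power ≈ 0.69; the study is underpowered (power < 0.80)

Power calculation (paired t-test, normal approximation):
z_β = d · √n - z_α
z_β = 0.45 · √64 - 3.090
z_β = 0.45 · 8.000 - 3.090
z_β = 0.510

Power = Φ(z_β) = Φ(0.510) ≈ 0.695

Effect size d = 0.45 is small by Cohen's convention (0.2/0.5/0.8).

Threshold: power ≥ 0.80 is conventionally adequate.
Power ≈ 0.69 → the study is underpowered (power < 0.80).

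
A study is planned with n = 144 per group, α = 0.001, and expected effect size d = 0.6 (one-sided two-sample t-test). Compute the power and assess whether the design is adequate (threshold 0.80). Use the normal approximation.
Power ≈ 0.98; the study is adequately powered (power ≥ 0.80)

Power calculation (two-sample t-test, normal approximation):
z_β = d · √(n/2) - z_α
z_β = 0.6 · √(144/2) - 3.090
z_β = 0.6 · 8.485 - 3.090
z_β = 2.001

Power = Φ(z_β) = Φ(2.001) ≈ 0.977

Effect size d = 0.6 is medium by Cohen's convention (0.2/0.5/0.8).

Threshold: power ≥ 0.80 is conventionally adequate.
Power ≈ 0.98 → the study is adequately powered (power ≥ 0.80).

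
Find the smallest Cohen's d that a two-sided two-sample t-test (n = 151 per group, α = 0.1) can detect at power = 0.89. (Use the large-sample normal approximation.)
d ≈ 0.33

Minimum detectable effect (two-sample t-test, normal approximation):
d = (z_{α/2} + z_β) / √(n/2)
d = (1.645 + 1.227) / √(151/2)
d = 2.871 / 8.689
d ≈ 0.33

By Cohen's convention (0.2 small / 0.5 medium / 0.8 large): small effect.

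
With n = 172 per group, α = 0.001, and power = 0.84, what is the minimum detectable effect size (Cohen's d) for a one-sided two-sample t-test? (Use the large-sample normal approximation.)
d ≈ 0.44

Minimum detectable effect (two-sample t-test, normal approximation):
d = (z_α + z_β) / √(n/2)
d = (3.090 + 0.994) / √(172/2)
d = 4.085 / 9.274
d ≈ 0.44

By Cohen's convention (0.2 small / 0.5 medium / 0.8 large): small effect.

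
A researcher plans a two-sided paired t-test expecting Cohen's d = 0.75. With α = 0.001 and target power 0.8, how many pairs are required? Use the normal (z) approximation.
n = 31 pairs

Sample size formula (paired t-test, normal approximation):
n = ((z_{α/2} + z_β) / d)²

z_{α/2} = 3.291 (for α = 0.001, two-sided)
z_β = 0.842 (for power = 0.8)
d = 0.75

n = ((3.291 + 0.842) / 0.75)²
n = (5.511)²
n ≈ 30.37
Round up to the next whole number: n = 31 pairs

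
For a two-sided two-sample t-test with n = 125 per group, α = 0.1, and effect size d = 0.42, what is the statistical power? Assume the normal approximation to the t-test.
Power ≈ 0.95

Power calculation (two-sample t-test, normal approximation):
z_β = d · √(n/2) - z_{α/2}
z_β = 0.42 · √(125/2) - 1.645
z_β = 0.42 · 7.906 - 1.645
z_β = 1.676

Power = Φ(z_β) = Φ(1.676) ≈ 0.953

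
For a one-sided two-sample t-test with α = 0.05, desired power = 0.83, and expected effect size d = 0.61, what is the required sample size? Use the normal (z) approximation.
n = 37 per group

Sample size formula (two-sample t-test, normal approximation):
n = 2 · ((z_α + z_β) / d)²

z_α = 1.645 (for α = 0.05, one-sided)
z_β = 0.954 (for power = 0.83)
d = 0.61

n = 2 · ((1.645 + 0.954) / 0.61)²
n = 2 · (4.261)²
n ≈ 36.31
Round up to the next whole number: n = 37 per group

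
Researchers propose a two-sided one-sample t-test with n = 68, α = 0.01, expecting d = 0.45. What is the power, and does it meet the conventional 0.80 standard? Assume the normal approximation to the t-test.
Power ≈ 0.87; the study is adequately powered (power ≥ 0.80)

Power calculation (one-sample t-test, normal approximation):
z_β = d · √n - z_{α/2}
z_β = 0.45 · √68 - 2.576
z_β = 0.45 · 8.246 - 2.576
z_β = 1.135

Power = Φ(z_β) = Φ(1.135) ≈ 0.872

Effect size d = 0.45 is small by Cohen's convention (0.2/0.5/0.8).

Threshold: power ≥ 0.80 is conventionally adequate.
Power ≈ 0.87 → the study is adequately powered (power ≥ 0.80).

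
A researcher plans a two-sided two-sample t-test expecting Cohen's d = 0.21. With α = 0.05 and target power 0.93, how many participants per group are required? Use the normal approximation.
n = 536 per group

Sample size formula (two-sample t-test, normal approximation):
n = 2 · ((z_{α/2} + z_β) / d)²

z_{α/2} = 1.960 (for α = 0.05, two-sided)
z_β = 1.476 (for power = 0.93)
d = 0.21

n = 2 · ((1.960 + 1.476) / 0.21)²
n = 2 · (16.362)²
n ≈ 535.43
Round up to the next whole number: n = 536 per group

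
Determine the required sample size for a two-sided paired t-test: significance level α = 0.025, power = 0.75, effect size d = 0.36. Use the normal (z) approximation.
n = 66 pairs

Sample size formula (paired t-test, normal approximation):
n = ((z_{α/2} + z_β) / d)²

z_{α/2} = 2.241 (for α = 0.025, two-sided)
z_β = 0.674 (for power = 0.75)
d = 0.36

n = ((2.241 + 0.674) / 0.36)²
n = (8.097)²
n ≈ 65.56
Round up to the next whole number: n = 66 pairs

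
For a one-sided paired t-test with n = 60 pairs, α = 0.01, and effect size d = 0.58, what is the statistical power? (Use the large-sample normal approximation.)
Power ≈ 0.98

Power calculation (paired t-test, normal approximation):
z_β = d · √n - z_α
z_β = 0.58 · √60 - 2.326
z_β = 0.58 · 7.746 - 2.326
z_β = 2.166

Power = Φ(z_β) = Φ(2.166) ≈ 0.985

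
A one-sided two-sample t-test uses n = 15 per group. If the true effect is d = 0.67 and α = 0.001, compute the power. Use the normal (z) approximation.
Power ≈ 0.10

Power calculation (two-sample t-test, normal approximation):
z_β = d · √(n/2) - z_α
z_β = 0.67 · √(15/2) - 3.090
z_β = 0.67 · 2.739 - 3.090
z_β = -1.255

Power = Φ(z_β) = Φ(-1.255) ≈ 0.105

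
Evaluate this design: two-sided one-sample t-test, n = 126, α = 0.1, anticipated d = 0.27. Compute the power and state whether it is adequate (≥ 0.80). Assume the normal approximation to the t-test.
Power ≈ 0.92; the study is adequately powered (power ≥ 0.80)

Power calculation (one-sample t-test, normal approximation):
z_β = d · √n - z_{α/2}
z_β = 0.27 · √126 - 1.645
z_β = 0.27 · 11.225 - 1.645
z_β = 1.386

Power = Φ(z_β) = Φ(1.386) ≈ 0.917

Effect size d = 0.27 is small by Cohen's convention (0.2/0.5/0.8).

Threshold: power ≥ 0.80 is conventionally adequate.
Power ≈ 0.92 → the study is adequately powered (power ≥ 0.80).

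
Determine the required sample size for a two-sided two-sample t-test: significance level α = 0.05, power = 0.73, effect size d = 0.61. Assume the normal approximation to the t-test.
n = 36 per group

Sample size formula (two-sample t-test, normal approximation):
n = 2 · ((z_{α/2} + z_β) / d)²

z_{α/2} = 1.960 (for α = 0.05, two-sided)
z_β = 0.613 (for power = 0.73)
d = 0.61

n = 2 · ((1.960 + 0.613) / 0.61)²
n = 2 · (4.218)²
n ≈ 35.58
Round up to the next whole number: n = 36 per group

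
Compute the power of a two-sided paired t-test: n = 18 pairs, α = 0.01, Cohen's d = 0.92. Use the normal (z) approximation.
Power ≈ 0.91

Power calculation (paired t-test, normal approximation):
z_β = d · √n - z_{α/2}
z_β = 0.92 · √18 - 2.576
z_β = 0.92 · 4.243 - 2.576
z_β = 1.327

Power = Φ(z_β) = Φ(1.327) ≈ 0.908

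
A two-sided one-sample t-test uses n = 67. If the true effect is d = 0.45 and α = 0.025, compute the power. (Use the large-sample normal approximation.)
Power ≈ 0.93

Power calculation (one-sample t-test, normal approximation):
z_β = d · √n - z_{α/2}
z_β = 0.45 · √67 - 2.241
z_β = 0.45 · 8.185 - 2.241
z_β = 1.442

Power = Φ(z_β) = Φ(1.442) ≈ 0.925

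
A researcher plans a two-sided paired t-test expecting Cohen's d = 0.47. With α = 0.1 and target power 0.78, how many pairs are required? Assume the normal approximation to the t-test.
n = 27 pairs

Sample size formula (paired t-test, normal approximation):
n = ((z_{α/2} + z_β) / d)²

z_{α/2} = 1.645 (for α = 0.1, two-sided)
z_β = 0.772 (for power = 0.78)
d = 0.47

n = ((1.645 + 0.772) / 0.47)²
n = (5.143)²
n ≈ 26.45
Round up to the next whole number: n = 27 pairs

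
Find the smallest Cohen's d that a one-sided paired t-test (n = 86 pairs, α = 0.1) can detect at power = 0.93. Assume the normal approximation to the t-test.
d ≈ 0.30

Minimum detectable effect (paired t-test, normal approximation):
d = (z_α + z_β) / √n
d = (1.282 + 1.476) / √86
d = 2.757 / 9.274
d ≈ 0.30

By Cohen's convention (0.2 small / 0.5 medium / 0.8 large): small effect.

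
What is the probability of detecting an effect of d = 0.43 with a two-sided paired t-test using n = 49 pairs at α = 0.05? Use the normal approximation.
Power ≈ 0.85

Power calculation (paired t-test, normal approximation):
z_β = d · √n - z_{α/2}
z_β = 0.43 · √49 - 1.960
z_β = 0.43 · 7.000 - 1.960
z_β = 1.050

Power = Φ(z_β) = Φ(1.050) ≈ 0.853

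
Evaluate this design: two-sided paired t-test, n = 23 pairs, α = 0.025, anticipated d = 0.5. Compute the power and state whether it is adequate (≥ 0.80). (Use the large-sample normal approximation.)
Power ≈ 0.56; the study is underpowered (power < 0.80)

Power calculation (paired t-test, normal approximation):
z_β = d · √n - z_{α/2}
z_β = 0.5 · √23 - 2.241
z_β = 0.5 · 4.796 - 2.241
z_β = 0.157

Power = Φ(z_β) = Φ(0.157) ≈ 0.562

Effect size d = 0.5 is medium by Cohen's convention (0.2/0.5/0.8).

Threshold: power ≥ 0.80 is conventionally adequate.
Power ≈ 0.56 → the study is underpowered (power < 0.80).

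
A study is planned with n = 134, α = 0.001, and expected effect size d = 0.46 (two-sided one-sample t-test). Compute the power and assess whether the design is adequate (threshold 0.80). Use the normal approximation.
Power ≈ 0.98; the study is adequately powered (power ≥ 0.80)

Power calculation (one-sample t-test, normal approximation):
z_β = d · √n - z_{α/2}
z_β = 0.46 · √134 - 3.291
z_β = 0.46 · 11.576 - 3.291
z_β = 2.034

Power = Φ(z_β) = Φ(2.034) ≈ 0.979

Effect size d = 0.46 is small by Cohen's convention (0.2/0.5/0.8).

Threshold: power ≥ 0.80 is conventionally adequate.
Power ≈ 0.98 → the study is adequately powered (power ≥ 0.80).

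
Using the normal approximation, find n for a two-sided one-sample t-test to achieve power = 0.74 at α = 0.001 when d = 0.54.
n = 54

Sample size formula (one-sample t-test, normal approximation):
n = ((z_{α/2} + z_β) / d)²

z_{α/2} = 3.291 (for α = 0.001, two-sided)
z_β = 0.643 (for power = 0.74)
d = 0.54

n = ((3.291 + 0.643) / 0.54)²
n = (7.285)²
n ≈ 53.07
Round up to the next whole number: n = 54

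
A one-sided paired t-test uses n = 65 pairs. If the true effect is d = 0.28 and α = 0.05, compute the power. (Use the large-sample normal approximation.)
Power ≈ 0.73

Power calculation (paired t-test, normal approximation):
z_β = d · √n - z_α
z_β = 0.28 · √65 - 1.645
z_β = 0.28 · 8.062 - 1.645
z_β = 0.613

Power = Φ(z_β) = Φ(0.613) ≈ 0.730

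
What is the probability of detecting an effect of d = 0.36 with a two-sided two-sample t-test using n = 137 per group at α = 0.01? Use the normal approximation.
Power ≈ 0.66

Power calculation (two-sample t-test, normal approximation):
z_β = d · √(n/2) - z_{α/2}
z_β = 0.36 · √(137/2) - 2.576
z_β = 0.36 · 8.276 - 2.576
z_β = 0.404

Power = Φ(z_β) = Φ(0.404) ≈ 0.657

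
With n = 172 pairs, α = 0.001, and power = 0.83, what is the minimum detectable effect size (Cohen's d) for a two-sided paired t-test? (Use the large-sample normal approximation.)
d ≈ 0.32

Minimum detectable effect (paired t-test, normal approximation):
d = (z_{α/2} + z_β) / √n
d = (3.291 + 0.954) / √172
d = 4.245 / 13.115
d ≈ 0.32

By Cohen's convention (0.2 small / 0.5 medium / 0.8 large): small effect.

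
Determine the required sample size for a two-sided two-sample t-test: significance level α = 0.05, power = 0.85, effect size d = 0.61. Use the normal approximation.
n = 49 per group

Sample size formula (two-sample t-test, normal approximation):
n = 2 · ((z_{α/2} + z_β) / d)²

z_{α/2} = 1.960 (for α = 0.05, two-sided)
z_β = 1.036 (for power = 0.85)
d = 0.61

n = 2 · ((1.960 + 1.036) / 0.61)²
n = 2 · (4.911)²
n ≈ 48.24
Round up to the next whole number: n = 49 per group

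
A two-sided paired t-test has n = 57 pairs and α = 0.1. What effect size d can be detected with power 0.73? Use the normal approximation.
d ≈ 0.30

Minimum detectable effect (paired t-test, normal approximation):
d = (z_{α/2} + z_β) / √n
d = (1.645 + 0.613) / √57
d = 2.258 / 7.550
d ≈ 0.30

By Cohen's convention (0.2 small / 0.5 medium / 0.8 large): small effect.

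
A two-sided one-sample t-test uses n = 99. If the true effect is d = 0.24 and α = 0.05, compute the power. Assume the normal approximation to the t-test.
Power ≈ 0.67

Power calculation (one-sample t-test, normal approximation):
z_β = d · √n - z_{α/2}
z_β = 0.24 · √99 - 1.960
z_β = 0.24 · 9.950 - 1.960
z_β = 0.428

Power = Φ(z_β) = Φ(0.428) ≈ 0.666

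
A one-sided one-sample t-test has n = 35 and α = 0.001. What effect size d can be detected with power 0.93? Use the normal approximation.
d ≈ 0.77

Minimum detectable effect (one-sample t-test, normal approximation):
d = (z_α + z_β) / √n
d = (3.090 + 1.476) / √35
d = 4.566 / 5.916
d ≈ 0.77

By Cohen's convention (0.2 small / 0.5 medium / 0.8 large): medium effect.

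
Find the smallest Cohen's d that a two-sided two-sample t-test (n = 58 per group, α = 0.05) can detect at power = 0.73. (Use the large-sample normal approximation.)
d ≈ 0.48

Minimum detectable effect (two-sample t-test, normal approximation):
d = (z_{α/2} + z_β) / √(n/2)
d = (1.960 + 0.613) / √(58/2)
d = 2.573 / 5.385
d ≈ 0.48

By Cohen's convention (0.2 small / 0.5 medium / 0.8 large): small effect.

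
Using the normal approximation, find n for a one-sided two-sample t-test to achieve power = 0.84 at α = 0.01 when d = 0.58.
n = 66 per group

Sample size formula (two-sample t-test, normal approximation):
n = 2 · ((z_α + z_β) / d)²

z_α = 2.326 (for α = 0.01, one-sided)
z_β = 0.994 (for power = 0.84)
d = 0.58

n = 2 · ((2.326 + 0.994) / 0.58)²
n = 2 · (5.724)²
n ≈ 65.53
Round up to the next whole number: n = 66 per group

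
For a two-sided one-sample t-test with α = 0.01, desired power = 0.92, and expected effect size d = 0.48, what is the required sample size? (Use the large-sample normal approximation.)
n = 69

Sample size formula (one-sample t-test, normal approximation):
n = ((z_{α/2} + z_β) / d)²

z_{α/2} = 2.576 (for α = 0.01, two-sided)
z_β = 1.405 (for power = 0.92)
d = 0.48

n = ((2.576 + 1.405) / 0.48)²
n = (8.294)²
n ≈ 68.79
Round up to the next whole number: n = 69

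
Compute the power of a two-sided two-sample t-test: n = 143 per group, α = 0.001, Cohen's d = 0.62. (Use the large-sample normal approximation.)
Power ≈ 0.97

Power calculation (two-sample t-test, normal approximation):
z_β = d · √(n/2) - z_{α/2}
z_β = 0.62 · √(143/2) - 3.291
z_β = 0.62 · 8.456 - 3.291
z_β = 1.952

Power = Φ(z_β) = Φ(1.952) ≈ 0.975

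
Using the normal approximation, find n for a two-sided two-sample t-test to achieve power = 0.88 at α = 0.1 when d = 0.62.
n = 42 per group

Sample size formula (two-sample t-test, normal approximation):
n = 2 · ((z_{α/2} + z_β) / d)²

z_{α/2} = 1.645 (for α = 0.1, two-sided)
z_β = 1.175 (for power = 0.88)
d = 0.62

n = 2 · ((1.645 + 1.175) / 0.62)²
n = 2 · (4.548)²
n ≈ 41.37
Round up to the next whole number: n = 42 per group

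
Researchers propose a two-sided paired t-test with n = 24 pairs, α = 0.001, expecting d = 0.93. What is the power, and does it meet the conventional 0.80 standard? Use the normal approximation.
Power ≈ 0.90; the study is adequately powered (power ≥ 0.80)

Power calculation (paired t-test, normal approximation):
z_β = d · √n - z_{α/2}
z_β = 0.93 · √24 - 3.291
z_β = 0.93 · 4.899 - 3.291
z_β = 1.266

Power = Φ(z_β) = Φ(1.266) ≈ 0.897

Effect size d = 0.93 is large by Cohen's convention (0.2/0.5/0.8).

Threshold: power ≥ 0.80 is conventionally adequate.
Power ≈ 0.90 → the study is adequately powered (power ≥ 0.80).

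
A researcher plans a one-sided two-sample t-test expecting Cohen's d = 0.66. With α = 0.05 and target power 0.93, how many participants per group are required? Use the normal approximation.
n = 45 per group

Sample size formula (two-sample t-test, normal approximation):
n = 2 · ((z_α + z_β) / d)²

z_α = 1.645 (for α = 0.05, one-sided)
z_β = 1.476 (for power = 0.93)
d = 0.66

n = 2 · ((1.645 + 1.476) / 0.66)²
n = 2 · (4.729)²
n ≈ 44.73
Round up to the next whole number: n = 45 per group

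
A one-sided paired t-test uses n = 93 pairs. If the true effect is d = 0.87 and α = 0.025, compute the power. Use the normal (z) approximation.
Power ≈ 1.00

Power calculation (paired t-test, normal approximation):
z_β = d · √n - z_α
z_β = 0.87 · √93 - 1.960
z_β = 0.87 · 9.644 - 1.960
z_β = 6.430

Power = Φ(z_β) = Φ(6.430) ≈ 1.000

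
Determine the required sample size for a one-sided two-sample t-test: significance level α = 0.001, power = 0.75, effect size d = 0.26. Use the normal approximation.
n = 420 per group

Sample size formula (two-sample t-test, normal approximation):
n = 2 · ((z_α + z_β) / d)²

z_α = 3.090 (for α = 0.001, one-sided)
z_β = 0.674 (for power = 0.75)
d = 0.26

n = 2 · ((3.090 + 0.674) / 0.26)²
n = 2 · (14.477)²
n ≈ 419.17
Round up to the next whole number: n = 420 per group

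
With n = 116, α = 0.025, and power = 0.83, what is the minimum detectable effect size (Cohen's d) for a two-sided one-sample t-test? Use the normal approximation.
d ≈ 0.30

Minimum detectable effect (one-sample t-test, normal approximation):
d = (z_{α/2} + z_β) / √n
d = (2.241 + 0.954) / √116
d = 3.196 / 10.770
d ≈ 0.30

By Cohen's convention (0.2 small / 0.5 medium / 0.8 large): small effect.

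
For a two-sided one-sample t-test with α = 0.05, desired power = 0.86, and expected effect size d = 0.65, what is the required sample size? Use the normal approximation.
n = 22

Sample size formula (one-sample t-test, normal approximation):
n = ((z_{α/2} + z_β) / d)²

z_{α/2} = 1.960 (for α = 0.05, two-sided)
z_β = 1.080 (for power = 0.86)
d = 0.65

n = ((1.960 + 1.080) / 0.65)²
n = (4.677)²
n ≈ 21.87
Round up to the next whole number: n = 22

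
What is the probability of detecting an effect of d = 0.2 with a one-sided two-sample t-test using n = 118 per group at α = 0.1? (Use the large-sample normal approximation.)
Power ≈ 0.60

Power calculation (two-sample t-test, normal approximation):
z_β = d · √(n/2) - z_α
z_β = 0.2 · √(118/2) - 1.282
z_β = 0.2 · 7.681 - 1.282
z_β = 0.255

Power = Φ(z_β) = Φ(0.255) ≈ 0.601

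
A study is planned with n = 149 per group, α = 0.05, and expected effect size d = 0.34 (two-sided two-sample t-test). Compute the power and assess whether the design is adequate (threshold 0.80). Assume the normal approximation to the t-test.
Power ≈ 0.84; the study is adequately powered (power ≥ 0.80)

Power calculation (two-sample t-test, normal approximation):
z_β = d · √(n/2) - z_{α/2}
z_β = 0.34 · √(149/2) - 1.960
z_β = 0.34 · 8.631 - 1.960
z_β = 0.975

Power = Φ(z_β) = Φ(0.975) ≈ 0.835

Effect size d = 0.34 is small by Cohen's convention (0.2/0.5/0.8).

Threshold: power ≥ 0.80 is conventionally adequate.
Power ≈ 0.84 → the study is adequately powered (power ≥ 0.80).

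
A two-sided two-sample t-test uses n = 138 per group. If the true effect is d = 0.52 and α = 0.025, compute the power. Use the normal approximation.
Power ≈ 0.98

Power calculation (two-sample t-test, normal approximation):
z_β = d · √(n/2) - z_{α/2}
z_β = 0.52 · √(138/2) - 2.241
z_β = 0.52 · 8.307 - 2.241
z_β = 2.078

Power = Φ(z_β) = Φ(2.078) ≈ 0.981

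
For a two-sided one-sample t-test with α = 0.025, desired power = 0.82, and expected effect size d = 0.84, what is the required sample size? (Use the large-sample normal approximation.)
n = 15

Sample size formula (one-sample t-test, normal approximation):
n = ((z_{α/2} + z_β) / d)²

z_{α/2} = 2.241 (for α = 0.025, two-sided)
z_β = 0.915 (for power = 0.82)
d = 0.84

n = ((2.241 + 0.915) / 0.84)²
n = (3.757)²
n ≈ 14.12
Round up to the next whole number: n = 15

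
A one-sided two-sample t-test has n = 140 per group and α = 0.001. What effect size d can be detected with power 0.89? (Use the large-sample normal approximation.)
d ≈ 0.52

Minimum detectable effect (two-sample t-test, normal approximation):
d = (z_α + z_β) / √(n/2)
d = (3.090 + 1.227) / √(140/2)
d = 4.317 / 8.367
d ≈ 0.52

By Cohen's convention (0.2 small / 0.5 medium / 0.8 large): medium effect.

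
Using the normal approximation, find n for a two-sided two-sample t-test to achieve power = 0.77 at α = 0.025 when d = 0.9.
n = 22 per group

Sample size formula (two-sample t-test, normal approximation):
n = 2 · ((z_{α/2} + z_β) / d)²

z_{α/2} = 2.241 (for α = 0.025, two-sided)
z_β = 0.739 (for power = 0.77)
d = 0.9

n = 2 · ((2.241 + 0.739) / 0.9)²
n = 2 · (3.311)²
n ≈ 21.93
Round up to the next whole number: n = 22 per group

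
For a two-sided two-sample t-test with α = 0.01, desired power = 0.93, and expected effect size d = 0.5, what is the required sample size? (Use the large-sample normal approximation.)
n = 132 per group

Sample size formula (two-sample t-test, normal approximation):
n = 2 · ((z_{α/2} + z_β) / d)²

z_{α/2} = 2.576 (for α = 0.01, two-sided)
z_β = 1.476 (for power = 0.93)
d = 0.5

n = 2 · ((2.576 + 1.476) / 0.5)²
n = 2 · (8.104)²
n ≈ 131.35
Round up to the next whole number: n = 132 per group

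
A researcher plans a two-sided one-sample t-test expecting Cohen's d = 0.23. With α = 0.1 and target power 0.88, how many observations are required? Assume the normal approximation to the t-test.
n = 151

Sample size formula (one-sample t-test, normal approximation):
n = ((z_{α/2} + z_β) / d)²

z_{α/2} = 1.645 (for α = 0.1, two-sided)
z_β = 1.175 (for power = 0.88)
d = 0.23

n = ((1.645 + 1.175) / 0.23)²
n = (12.261)²
n ≈ 150.33
Round up to the next whole number: n = 151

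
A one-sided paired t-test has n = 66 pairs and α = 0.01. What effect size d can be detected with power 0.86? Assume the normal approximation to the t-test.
d ≈ 0.42

Minimum detectable effect (paired t-test, normal approximation):
d = (z_α + z_β) / √n
d = (2.326 + 1.080) / √66
d = 3.407 / 8.124
d ≈ 0.42

By Cohen's convention (0.2 small / 0.5 medium / 0.8 large): small effect.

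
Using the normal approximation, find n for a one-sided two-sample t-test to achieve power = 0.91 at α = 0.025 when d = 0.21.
n = 495 per group

Sample size formula (two-sample t-test, normal approximation):
n = 2 · ((z_α + z_β) / d)²

z_α = 1.960 (for α = 0.025, one-sided)
z_β = 1.341 (for power = 0.91)
d = 0.21

n = 2 · ((1.960 + 1.341) / 0.21)²
n = 2 · (15.719)²
n ≈ 494.17
Round up to the next whole number: n = 495 per group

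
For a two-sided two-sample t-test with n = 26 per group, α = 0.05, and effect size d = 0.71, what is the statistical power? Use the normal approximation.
Power ≈ 0.73

Power calculation (two-sample t-test, normal approximation):
z_β = d · √(n/2) - z_{α/2}
z_β = 0.71 · √(26/2) - 1.960
z_β = 0.71 · 3.606 - 1.960
z_β = 0.600

Power = Φ(z_β) = Φ(0.600) ≈ 0.726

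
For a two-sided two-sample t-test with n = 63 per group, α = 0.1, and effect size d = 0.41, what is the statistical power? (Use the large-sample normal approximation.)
Power ≈ 0.74

Power calculation (two-sample t-test, normal approximation):
z_β = d · √(n/2) - z_{α/2}
z_β = 0.41 · √(63/2) - 1.645
z_β = 0.41 · 5.612 - 1.645
z_β = 0.656

Power = Φ(z_β) = Φ(0.656) ≈ 0.744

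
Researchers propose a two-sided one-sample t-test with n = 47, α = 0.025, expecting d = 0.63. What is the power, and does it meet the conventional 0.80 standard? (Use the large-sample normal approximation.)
Power ≈ 0.98; the study is adequately powered (power ≥ 0.80)

Power calculation (one-sample t-test, normal approximation):
z_β = d · √n - z_{α/2}
z_β = 0.63 · √47 - 2.241
z_β = 0.63 · 6.856 - 2.241
z_β = 2.078

Power = Φ(z_β) = Φ(2.078) ≈ 0.981

Effect size d = 0.63 is medium by Cohen's convention (0.2/0.5/0.8).

Threshold: power ≥ 0.80 is conventionally adequate.
Power ≈ 0.98 → the study is adequately powered (power ≥ 0.80).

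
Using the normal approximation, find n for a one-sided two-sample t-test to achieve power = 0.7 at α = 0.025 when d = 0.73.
n = 24 per group

Sample size formula (two-sample t-test, normal approximation):
n = 2 · ((z_α + z_β) / d)²

z_α = 1.960 (for α = 0.025, one-sided)
z_β = 0.524 (for power = 0.7)
d = 0.73

n = 2 · ((1.960 + 0.524) / 0.73)²
n = 2 · (3.403)²
n ≈ 23.16
Round up to the next whole number: n = 24 per group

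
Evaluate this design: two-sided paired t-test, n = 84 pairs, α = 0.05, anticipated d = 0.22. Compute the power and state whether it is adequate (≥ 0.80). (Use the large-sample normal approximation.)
Power ≈ 0.52; the study is underpowered (power < 0.80)

Power calculation (paired t-test, normal approximation):
z_β = d · √n - z_{α/2}
z_β = 0.22 · √84 - 1.960
z_β = 0.22 · 9.165 - 1.960
z_β = 0.056

Power = Φ(z_β) = Φ(0.056) ≈ 0.522

Effect size d = 0.22 is small by Cohen's convention (0.2/0.5/0.8).

Threshold: power ≥ 0.80 is conventionally adequate.
Power ≈ 0.52 → the study is underpowered (power < 0.80).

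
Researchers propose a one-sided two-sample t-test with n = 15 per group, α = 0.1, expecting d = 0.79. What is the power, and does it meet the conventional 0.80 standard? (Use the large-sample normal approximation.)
Power ≈ 0.81; the study is adequately powered (power ≥ 0.80)

Power calculation (two-sample t-test, normal approximation):
z_β = d · √(n/2) - z_α
z_β = 0.79 · √(15/2) - 1.282
z_β = 0.79 · 2.739 - 1.282
z_β = 0.882

Power = Φ(z_β) = Φ(0.882) ≈ 0.811

Effect size d = 0.79 is medium by Cohen's convention (0.2/0.5/0.8).

Threshold: power ≥ 0.80 is conventionally adequate.
Power ≈ 0.81 → the study is adequately powered (power ≥ 0.80).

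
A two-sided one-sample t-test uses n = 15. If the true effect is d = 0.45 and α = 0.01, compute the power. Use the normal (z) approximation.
Power ≈ 0.20

Power calculation (one-sample t-test, normal approximation):
z_β = d · √n - z_{α/2}
z_β = 0.45 · √15 - 2.576
z_β = 0.45 · 3.873 - 2.576
z_β = -0.833

Power = Φ(z_β) = Φ(-0.833) ≈ 0.202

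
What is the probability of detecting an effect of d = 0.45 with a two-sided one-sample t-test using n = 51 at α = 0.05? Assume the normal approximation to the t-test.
Power ≈ 0.90

Power calculation (one-sample t-test, normal approximation):
z_β = d · √n - z_{α/2}
z_β = 0.45 · √51 - 1.960
z_β = 0.45 · 7.141 - 1.960
z_β = 1.254

Power = Φ(z_β) = Φ(1.254) ≈ 0.895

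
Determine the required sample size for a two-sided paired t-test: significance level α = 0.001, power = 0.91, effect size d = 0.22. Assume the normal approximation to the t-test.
n = 444 pairs

Sample size formula (paired t-test, normal approximation):
n = ((z_{α/2} + z_β) / d)²

z_{α/2} = 3.291 (for α = 0.001, two-sided)
z_β = 1.341 (for power = 0.91)
d = 0.22

n = ((3.291 + 1.341) / 0.22)²
n = (21.055)²
n ≈ 443.31
Round up to the next whole number: n = 444 pairs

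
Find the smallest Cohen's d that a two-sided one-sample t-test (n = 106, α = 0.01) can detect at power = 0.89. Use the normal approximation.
d ≈ 0.37

Minimum detectable effect (one-sample t-test, normal approximation):
d = (z_{α/2} + z_β) / √n
d = (2.576 + 1.227) / √106
d = 3.802 / 10.296
d ≈ 0.37

By Cohen's convention (0.2 small / 0.5 medium / 0.8 large): small effect.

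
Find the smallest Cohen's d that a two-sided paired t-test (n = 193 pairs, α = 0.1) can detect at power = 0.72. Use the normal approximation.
d ≈ 0.16

Minimum detectable effect (paired t-test, normal approximation):
d = (z_{α/2} + z_β) / √n
d = (1.645 + 0.583) / √193
d = 2.228 / 13.892
d ≈ 0.16

By Cohen's convention (0.2 small / 0.5 medium / 0.8 large): very small effect.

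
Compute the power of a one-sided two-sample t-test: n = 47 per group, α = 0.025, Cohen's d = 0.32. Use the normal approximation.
Power ≈ 0.34

Power calculation (two-sample t-test, normal approximation):
z_β = d · √(n/2) - z_α
z_β = 0.32 · √(47/2) - 1.960
z_β = 0.32 · 4.848 - 1.960
z_β = -0.409

Power = Φ(z_β) = Φ(-0.409) ≈ 0.341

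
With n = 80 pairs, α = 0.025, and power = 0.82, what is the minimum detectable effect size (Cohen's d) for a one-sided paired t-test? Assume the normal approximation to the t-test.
d ≈ 0.32

Minimum detectable effect (paired t-test, normal approximation):
d = (z_α + z_β) / √n
d = (1.960 + 0.915) / √80
d = 2.875 / 8.944
d ≈ 0.32

By Cohen's convention (0.2 small / 0.5 medium / 0.8 large): small effect.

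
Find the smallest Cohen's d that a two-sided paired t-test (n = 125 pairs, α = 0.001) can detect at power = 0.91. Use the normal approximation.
d ≈ 0.41

Minimum detectable effect (paired t-test, normal approximation):
d = (z_{α/2} + z_β) / √n
d = (3.291 + 1.341) / √125
d = 4.631 / 11.180
d ≈ 0.41

By Cohen's convention (0.2 small / 0.5 medium / 0.8 large): small effect.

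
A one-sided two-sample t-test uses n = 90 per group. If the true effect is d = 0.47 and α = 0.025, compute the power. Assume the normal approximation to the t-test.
Power ≈ 0.88

Power calculation (two-sample t-test, normal approximation):
z_β = d · √(n/2) - z_α
z_β = 0.47 · √(90/2) - 1.960
z_β = 0.47 · 6.708 - 1.960
z_β = 1.193

Power = Φ(z_β) = Φ(1.193) ≈ 0.884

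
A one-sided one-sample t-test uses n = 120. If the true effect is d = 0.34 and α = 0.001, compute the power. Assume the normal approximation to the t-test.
Power ≈ 0.74

Power calculation (one-sample t-test, normal approximation):
z_β = d · √n - z_α
z_β = 0.34 · √120 - 3.090
z_β = 0.34 · 10.954 - 3.090
z_β = 0.634

Power = Φ(z_β) = Φ(0.634) ≈ 0.737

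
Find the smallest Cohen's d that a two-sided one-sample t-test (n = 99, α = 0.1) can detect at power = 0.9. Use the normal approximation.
d ≈ 0.29

Minimum detectable effect (one-sample t-test, normal approximation):
d = (z_{α/2} + z_β) / √n
d = (1.645 + 1.282) / √99
d = 2.926 / 9.950
d ≈ 0.29

By Cohen's convention (0.2 small / 0.5 medium / 0.8 large): small effect.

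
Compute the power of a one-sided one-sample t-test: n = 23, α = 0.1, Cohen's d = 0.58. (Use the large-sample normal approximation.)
Power ≈ 0.93

Power calculation (one-sample t-test, normal approximation):
z_β = d · √n - z_α
z_β = 0.58 · √23 - 1.282
z_β = 0.58 · 4.796 - 1.282
z_β = 1.500

Power = Φ(z_β) = Φ(1.500) ≈ 0.933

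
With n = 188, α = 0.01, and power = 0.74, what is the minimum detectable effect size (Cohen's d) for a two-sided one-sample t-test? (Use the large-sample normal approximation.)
d ≈ 0.23

Minimum detectable effect (one-sample t-test, normal approximation):
d = (z_{α/2} + z_β) / √n
d = (2.576 + 0.643) / √188
d = 3.219 / 13.711
d ≈ 0.23

By Cohen's convention (0.2 small / 0.5 medium / 0.8 large): small effect.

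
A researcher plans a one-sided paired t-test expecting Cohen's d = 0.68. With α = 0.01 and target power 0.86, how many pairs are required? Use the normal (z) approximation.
n = 26 pairs

Sample size formula (paired t-test, normal approximation):
n = ((z_α + z_β) / d)²

z_α = 2.326 (for α = 0.01, one-sided)
z_β = 1.080 (for power = 0.86)
d = 0.68

n = ((2.326 + 1.080) / 0.68)²
n = (5.009)²
n ≈ 25.09
Round up to the next whole number: n = 26 pairs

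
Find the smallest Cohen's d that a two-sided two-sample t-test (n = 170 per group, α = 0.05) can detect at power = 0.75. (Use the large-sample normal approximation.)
d ≈ 0.29

Minimum detectable effect (two-sample t-test, normal approximation):
d = (z_{α/2} + z_β) / √(n/2)
d = (1.960 + 0.674) / √(170/2)
d = 2.634 / 9.220
d ≈ 0.29

By Cohen's convention (0.2 small / 0.5 medium / 0.8 large): small effect.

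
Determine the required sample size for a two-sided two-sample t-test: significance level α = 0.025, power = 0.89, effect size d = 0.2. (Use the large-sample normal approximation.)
n = 602 per group

Sample size formula (two-sample t-test, normal approximation):
n = 2 · ((z_{α/2} + z_β) / d)²

z_{α/2} = 2.241 (for α = 0.025, two-sided)
z_β = 1.227 (for power = 0.89)
d = 0.2

n = 2 · ((2.241 + 1.227) / 0.2)²
n = 2 · (17.340)²
n ≈ 601.35
Round up to the next whole number: n = 602 per group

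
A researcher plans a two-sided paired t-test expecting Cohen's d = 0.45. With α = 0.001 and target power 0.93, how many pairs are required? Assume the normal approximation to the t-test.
n = 113 pairs

Sample size formula (paired t-test, normal approximation):
n = ((z_{α/2} + z_β) / d)²

z_{α/2} = 3.291 (for α = 0.001, two-sided)
z_β = 1.476 (for power = 0.93)
d = 0.45

n = ((3.291 + 1.476) / 0.45)²
n = (10.593)²
n ≈ 112.21
Round up to the next whole number: n = 113 pairs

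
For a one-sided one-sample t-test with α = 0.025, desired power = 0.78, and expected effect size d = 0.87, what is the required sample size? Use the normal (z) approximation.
n = 10

Sample size formula (one-sample t-test, normal approximation):
n = ((z_α + z_β) / d)²

z_α = 1.960 (for α = 0.025, one-sided)
z_β = 0.772 (for power = 0.78)
d = 0.87

n = ((1.960 + 0.772) / 0.87)²
n = (3.140)²
n ≈ 9.86
Round up to the next whole number: n = 10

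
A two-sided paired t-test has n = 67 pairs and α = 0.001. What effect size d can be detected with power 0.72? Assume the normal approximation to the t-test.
d ≈ 0.47

Minimum detectable effect (paired t-test, normal approximation):
d = (z_{α/2} + z_β) / √n
d = (3.291 + 0.583) / √67
d = 3.873 / 8.185
d ≈ 0.47

By Cohen's convention (0.2 small / 0.5 medium / 0.8 large): small effect.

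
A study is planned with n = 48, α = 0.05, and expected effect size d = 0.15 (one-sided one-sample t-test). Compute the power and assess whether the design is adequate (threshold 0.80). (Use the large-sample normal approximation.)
Power ≈ 0.27; the study is underpowered (power < 0.80)

Power calculation (one-sample t-test, normal approximation):
z_β = d · √n - z_α
z_β = 0.15 · √48 - 1.645
z_β = 0.15 · 6.928 - 1.645
z_β = -0.606

Power = Φ(z_β) = Φ(-0.606) ≈ 0.272

Effect size d = 0.15 is very small by Cohen's convention (0.2/0.5/0.8).

Threshold: power ≥ 0.80 is conventionally adequate.
Power ≈ 0.27 → the study is underpowered (power < 0.80).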